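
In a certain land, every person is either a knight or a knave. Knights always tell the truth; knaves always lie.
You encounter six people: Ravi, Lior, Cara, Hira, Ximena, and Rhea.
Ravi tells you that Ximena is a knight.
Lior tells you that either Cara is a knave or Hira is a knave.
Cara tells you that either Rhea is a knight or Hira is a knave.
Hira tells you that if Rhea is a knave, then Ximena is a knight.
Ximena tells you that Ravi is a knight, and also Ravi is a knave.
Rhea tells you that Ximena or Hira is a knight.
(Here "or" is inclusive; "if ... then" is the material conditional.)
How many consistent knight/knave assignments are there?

2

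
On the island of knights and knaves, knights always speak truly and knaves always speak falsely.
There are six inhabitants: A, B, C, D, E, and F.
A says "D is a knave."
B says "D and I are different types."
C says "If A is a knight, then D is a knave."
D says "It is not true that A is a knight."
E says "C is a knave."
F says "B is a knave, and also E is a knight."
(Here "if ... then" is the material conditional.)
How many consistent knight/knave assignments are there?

2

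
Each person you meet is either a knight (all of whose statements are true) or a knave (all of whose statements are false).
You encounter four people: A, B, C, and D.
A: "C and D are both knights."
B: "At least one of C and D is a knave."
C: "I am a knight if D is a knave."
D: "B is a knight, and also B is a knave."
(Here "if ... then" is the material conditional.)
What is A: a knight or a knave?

A is a knave.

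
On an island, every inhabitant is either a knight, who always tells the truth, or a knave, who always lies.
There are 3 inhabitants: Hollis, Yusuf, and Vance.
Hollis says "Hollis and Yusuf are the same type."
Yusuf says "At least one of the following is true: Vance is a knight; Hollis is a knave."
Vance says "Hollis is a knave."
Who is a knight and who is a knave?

Suppose Hollis is a knight. Then Hollis's statement "Hollis and Yusuf are the same type" would have to be true. Checking the 4 ways to assign the others, none is consistent with every speaker.
(For instance, with Yusuf=knight, Vance=knight, Vance's claim "Hollis is a knave" comes out false where it would need to be true.)
So Hollis must be a knave, making "Hollis and Yusuf are the same type" false. Taking Hollis=knave, Yusuf=knight, Vance=knight, each remaining statement checks out:
  Yusuf (knight): "at least one of the following is true: Vance is a knight; Hollis is a knave" — true. ✓
  Vance (knight): "Hollis is a knave" — true. ✓
This is the unique consistent assignment.

Knights: Yusuf and Vance. Knaves: Hollis.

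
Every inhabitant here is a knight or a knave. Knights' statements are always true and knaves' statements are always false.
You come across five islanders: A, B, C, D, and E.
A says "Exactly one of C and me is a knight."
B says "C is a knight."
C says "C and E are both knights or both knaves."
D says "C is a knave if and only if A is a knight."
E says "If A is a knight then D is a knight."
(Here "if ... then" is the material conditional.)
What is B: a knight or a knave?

B is a knave.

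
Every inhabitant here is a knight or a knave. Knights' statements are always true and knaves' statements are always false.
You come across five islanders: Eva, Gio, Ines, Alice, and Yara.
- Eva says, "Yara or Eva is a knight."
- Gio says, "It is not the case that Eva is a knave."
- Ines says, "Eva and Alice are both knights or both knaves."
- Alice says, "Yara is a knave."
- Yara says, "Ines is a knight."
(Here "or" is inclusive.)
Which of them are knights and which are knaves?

As a knave, Eva's statement "Yara or Eva is a knight" should be false; it is.
Gio is a knave, and the claim "it is not the case that Eva is a knave" is indeed false.
Ines is a knave, and the claim "Eva and Alice are both knights or both knaves" is indeed false.
Alice is a knight, and the claim "Yara is a knave" is indeed True.
Yara is a knave; "Ines is a knight" is false, as required.

Eva is a knave, Gio is a knave, Ines is a knave, Alice is a knight, and Yara is a knave.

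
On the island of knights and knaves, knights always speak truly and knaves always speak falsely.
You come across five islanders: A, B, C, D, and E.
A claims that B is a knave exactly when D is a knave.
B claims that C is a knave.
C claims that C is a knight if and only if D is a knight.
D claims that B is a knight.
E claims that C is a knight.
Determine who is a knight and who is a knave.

Knights: A, B, and D. Knaves: C and E.

Since A is a knight, "B is a knave exactly when D is a knave" needs to be true, which holds.
B is a knight; "C is a knave" is true, as required.
C (knave): "C is a knight if and only if D is a knight" — false. ✓
Since D is a knight, "B is a knight" needs to be true, which holds.
Since E is a knave, "C is a knight" needs to be false, which holds.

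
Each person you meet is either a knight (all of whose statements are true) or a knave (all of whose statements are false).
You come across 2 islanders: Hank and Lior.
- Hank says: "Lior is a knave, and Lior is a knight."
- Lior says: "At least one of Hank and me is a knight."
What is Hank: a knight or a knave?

Hank is a knave.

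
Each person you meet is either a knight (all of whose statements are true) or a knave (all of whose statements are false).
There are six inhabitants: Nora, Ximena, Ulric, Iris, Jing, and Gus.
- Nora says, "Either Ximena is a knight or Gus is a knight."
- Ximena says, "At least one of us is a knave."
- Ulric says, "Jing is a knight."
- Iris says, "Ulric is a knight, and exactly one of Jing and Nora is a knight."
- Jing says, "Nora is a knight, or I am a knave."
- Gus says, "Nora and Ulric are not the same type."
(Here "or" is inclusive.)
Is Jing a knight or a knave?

Jing is a knight.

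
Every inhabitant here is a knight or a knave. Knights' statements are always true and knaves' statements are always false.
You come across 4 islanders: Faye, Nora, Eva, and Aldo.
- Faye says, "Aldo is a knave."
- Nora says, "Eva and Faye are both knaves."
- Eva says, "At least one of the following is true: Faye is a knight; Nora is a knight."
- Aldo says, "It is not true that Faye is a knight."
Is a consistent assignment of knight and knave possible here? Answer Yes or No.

Yes

One consistent assignment: Faye=knight, Nora=knave, Eva=knight, Aldo=knave.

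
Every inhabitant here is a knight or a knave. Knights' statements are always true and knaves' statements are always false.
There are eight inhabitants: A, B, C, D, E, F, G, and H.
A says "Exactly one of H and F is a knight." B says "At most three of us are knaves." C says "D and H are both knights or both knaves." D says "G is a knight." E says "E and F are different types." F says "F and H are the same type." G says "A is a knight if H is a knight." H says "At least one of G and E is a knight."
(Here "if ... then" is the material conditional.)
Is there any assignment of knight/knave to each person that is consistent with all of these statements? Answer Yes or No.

One consistent assignment: A=knight, B=knight, C=knight, D=knight, E=knight, F=knave, G=knight, H=knight.

Yes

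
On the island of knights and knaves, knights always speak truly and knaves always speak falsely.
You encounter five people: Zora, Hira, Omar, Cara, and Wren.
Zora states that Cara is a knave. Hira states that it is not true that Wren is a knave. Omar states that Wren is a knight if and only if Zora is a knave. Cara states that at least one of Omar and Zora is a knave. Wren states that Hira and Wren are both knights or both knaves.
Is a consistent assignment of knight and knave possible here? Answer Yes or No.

One consistent assignment: Zora=knave, Hira=knight, Omar=knight, Cara=knight, Wren=knight.

Yes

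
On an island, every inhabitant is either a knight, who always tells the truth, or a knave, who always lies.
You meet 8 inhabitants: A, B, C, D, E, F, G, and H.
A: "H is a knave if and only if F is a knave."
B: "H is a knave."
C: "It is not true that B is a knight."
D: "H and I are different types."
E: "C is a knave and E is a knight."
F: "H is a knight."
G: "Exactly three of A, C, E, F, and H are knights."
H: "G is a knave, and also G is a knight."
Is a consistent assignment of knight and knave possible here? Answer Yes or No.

One consistent assignment: A=knight, B=knight, C=knave, D=knight, E=knight, F=knave, G=knave, H=knave.

Yes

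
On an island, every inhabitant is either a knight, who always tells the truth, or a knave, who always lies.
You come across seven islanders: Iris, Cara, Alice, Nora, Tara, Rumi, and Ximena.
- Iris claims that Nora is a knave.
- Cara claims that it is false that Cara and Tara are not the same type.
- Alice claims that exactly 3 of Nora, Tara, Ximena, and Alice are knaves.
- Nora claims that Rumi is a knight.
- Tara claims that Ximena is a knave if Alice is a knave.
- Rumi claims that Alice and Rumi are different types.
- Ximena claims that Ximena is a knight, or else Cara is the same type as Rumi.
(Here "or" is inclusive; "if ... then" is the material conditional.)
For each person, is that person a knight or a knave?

Knights: Nora, Tara, and Rumi. Knaves: Iris, Cara, Alice, and Ximena.

Iris (knave): "Nora is a knave" — False. ✓
Cara is a knave, and the claim "it is false that Cara and Tara are not the same type" is indeed False.
Alice is a knave; "exactly 3 of Nora, Tara, Ximena, and Alice are knaves" is False, as required.
Nora (knight): "Rumi is a knight" — true. ✓
Tara is a knight, so "Ximena is a knave if Alice is a knave" must be true — and it is.
Rumi (knight): "Alice and Rumi are different types" — true. ✓
Ximena (knave): "Ximena is a knight, or else Cara is the same type as Rumi" — False. ✓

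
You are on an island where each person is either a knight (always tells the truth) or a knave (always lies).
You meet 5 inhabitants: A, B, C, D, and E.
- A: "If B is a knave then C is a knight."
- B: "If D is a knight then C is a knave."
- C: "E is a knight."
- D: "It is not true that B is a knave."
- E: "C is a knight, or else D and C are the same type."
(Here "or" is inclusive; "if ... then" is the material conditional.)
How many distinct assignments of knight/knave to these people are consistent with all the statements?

1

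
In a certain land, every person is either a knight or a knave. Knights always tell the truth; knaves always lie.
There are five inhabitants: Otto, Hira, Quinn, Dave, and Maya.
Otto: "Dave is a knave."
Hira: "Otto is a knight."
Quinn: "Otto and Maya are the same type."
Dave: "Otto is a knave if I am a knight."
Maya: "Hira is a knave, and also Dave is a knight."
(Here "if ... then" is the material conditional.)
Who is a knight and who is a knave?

Knights: Dave and Maya. Knaves: Otto, Hira, and Quinn.

Otto is a knave; "Dave is a knave" is false, as required.
Since Hira is a knave, "Otto is a knight" needs to be false, which holds.
Quinn is a knave; "Otto and Maya are the same type" is false, as required.
Dave is a knight, so "Otto is a knave if I am a knight" must be True — and it is.
Maya (knight): "Hira is a knave, and also Dave is a knight" — True. ✓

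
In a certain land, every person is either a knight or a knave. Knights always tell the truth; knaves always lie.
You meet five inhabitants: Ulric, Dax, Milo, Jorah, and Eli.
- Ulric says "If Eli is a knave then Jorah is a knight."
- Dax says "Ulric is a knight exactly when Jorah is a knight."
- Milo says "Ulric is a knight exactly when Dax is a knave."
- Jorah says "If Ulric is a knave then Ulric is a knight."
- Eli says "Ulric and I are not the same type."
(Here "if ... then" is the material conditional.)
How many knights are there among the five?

The unique consistent assignment is Ulric=knave, Dax=knight, Milo=knight, Jorah=knave, Eli=knave.
That has 2 knights.

2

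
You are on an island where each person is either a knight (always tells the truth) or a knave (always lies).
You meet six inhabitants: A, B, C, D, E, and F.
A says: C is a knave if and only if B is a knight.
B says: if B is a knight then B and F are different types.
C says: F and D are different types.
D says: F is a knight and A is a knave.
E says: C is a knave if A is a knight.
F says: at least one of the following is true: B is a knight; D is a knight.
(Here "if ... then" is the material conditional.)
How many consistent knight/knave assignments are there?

0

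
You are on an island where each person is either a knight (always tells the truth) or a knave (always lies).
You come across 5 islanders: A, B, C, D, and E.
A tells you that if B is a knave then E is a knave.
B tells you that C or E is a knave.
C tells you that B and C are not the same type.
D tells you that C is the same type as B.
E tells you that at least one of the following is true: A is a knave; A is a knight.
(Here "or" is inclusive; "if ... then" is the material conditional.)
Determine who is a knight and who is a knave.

A is a knave, B is a knave, C is a knight, D is a knave, and E is a knight.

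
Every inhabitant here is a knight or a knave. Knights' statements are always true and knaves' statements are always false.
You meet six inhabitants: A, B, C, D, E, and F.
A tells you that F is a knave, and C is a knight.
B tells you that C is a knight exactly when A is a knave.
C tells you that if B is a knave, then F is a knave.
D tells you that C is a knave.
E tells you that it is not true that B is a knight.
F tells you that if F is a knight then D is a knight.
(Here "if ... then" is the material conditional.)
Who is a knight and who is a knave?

Knights: D, E, and F. Knaves: A, B, and C.

A is a knave, so "F is a knave, and C is a knight" must be false — and it is.
B is a knave, and the claim "C is a knight exactly when A is a knave" is indeed false.
Since C is a knave, "if B is a knave, then F is a knave" needs to be false, which holds.
As a knight, D's statement "C is a knave" should be true; it is.
As a knight, E's statement "it is not true that B is a knight" should be true; it is.
F is a knight; "if F is a knight then D is a knight" is true, as required.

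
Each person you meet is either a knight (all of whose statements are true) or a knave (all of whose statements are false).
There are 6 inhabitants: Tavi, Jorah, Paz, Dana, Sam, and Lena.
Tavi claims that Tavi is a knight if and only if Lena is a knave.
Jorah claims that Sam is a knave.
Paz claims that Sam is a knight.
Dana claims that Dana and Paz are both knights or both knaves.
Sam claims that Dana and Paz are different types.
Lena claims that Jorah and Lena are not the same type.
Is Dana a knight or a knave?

Dana is a knave.

Consistent assignments: {Tavi=knight, Jorah=knave, Paz=knight, Dana=knave, Sam=knight, Lena=knave}; {Tavi=knave, Jorah=knave, Paz=knight, Dana=knave, Sam=knight, Lena=knave}
In every consistent assignment, Dana is a knave.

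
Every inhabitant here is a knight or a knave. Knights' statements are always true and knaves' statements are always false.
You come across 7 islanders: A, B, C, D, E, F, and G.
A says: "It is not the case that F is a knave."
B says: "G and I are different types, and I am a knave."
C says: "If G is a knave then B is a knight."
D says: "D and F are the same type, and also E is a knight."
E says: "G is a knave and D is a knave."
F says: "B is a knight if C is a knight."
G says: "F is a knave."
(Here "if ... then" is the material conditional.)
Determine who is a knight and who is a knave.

A is a knight; "it is not the case that F is a knave" is True, as required.
B (knave): "G and I are different types, and I am a knave" — false. ✓
C (knave): "if G is a knave then B is a knight" — false. ✓
Since D is a knave, "D and F are the same type, and also E is a knight" needs to be false, which holds.
E is a knight, so "G is a knave and D is a knave" must be True — and it is.
Since F is a knight, "B is a knight if C is a knight" needs to be True, which holds.
G (knave): "F is a knave" — false. ✓

A is a knight, B is a knave, C is a knave, D is a knave, E is a knight, F is a knight, and G is a knave.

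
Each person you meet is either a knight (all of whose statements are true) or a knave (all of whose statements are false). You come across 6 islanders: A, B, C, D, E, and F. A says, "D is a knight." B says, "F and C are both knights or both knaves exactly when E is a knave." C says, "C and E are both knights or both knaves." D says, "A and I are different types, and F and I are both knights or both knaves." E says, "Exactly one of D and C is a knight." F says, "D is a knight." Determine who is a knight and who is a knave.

A is a knave, so "D is a knight" must be false — and it is.
B is a knight; "F and C are both knights or both knaves exactly when E is a knave" is true, as required.
Since C is a knight, "C and E are both knights or both knaves" needs to be true, which holds.
As a knave, D's statement "A and I are different types, and F and I are both knights or both knaves" should be false; it is.
E is a knight, so "exactly one of D and C is a knight" must be true — and it is.
F is a knave, so "D is a knight" must be false — and it is.

A is a knave, B is a knight, C is a knight, D is a knave, E is a knight, and F is a knave.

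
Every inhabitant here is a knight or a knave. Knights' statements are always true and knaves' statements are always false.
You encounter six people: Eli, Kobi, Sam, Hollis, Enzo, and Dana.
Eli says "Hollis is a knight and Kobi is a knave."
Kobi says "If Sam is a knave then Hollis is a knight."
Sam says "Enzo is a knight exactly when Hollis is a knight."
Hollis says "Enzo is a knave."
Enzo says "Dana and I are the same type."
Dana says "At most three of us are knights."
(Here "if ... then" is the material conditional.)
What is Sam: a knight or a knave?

Consistent assignments: {Eli=knave, Kobi=knight, Sam=knave, Hollis=knight, Enzo=knave, Dana=knight}; {Eli=knave, Kobi=knave, Sam=knave, Hollis=knave, Enzo=knight, Dana=knight}
In every consistent assignment, Sam is a knave.

Sam is a knave.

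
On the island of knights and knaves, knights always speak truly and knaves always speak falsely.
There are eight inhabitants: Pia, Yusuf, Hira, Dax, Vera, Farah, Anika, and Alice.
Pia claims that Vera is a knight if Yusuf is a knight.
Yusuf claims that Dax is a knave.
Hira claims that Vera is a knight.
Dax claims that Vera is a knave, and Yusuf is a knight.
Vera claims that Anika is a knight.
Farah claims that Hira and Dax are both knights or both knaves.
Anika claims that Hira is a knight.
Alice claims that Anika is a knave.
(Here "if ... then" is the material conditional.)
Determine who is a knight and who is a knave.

Pia is a knight, Yusuf is a knight, Hira is a knight, Dax is a knave, Vera is a knight, Farah is a knave, Anika is a knight, and Alice is a knave.

Since Pia is a knight, "Vera is a knight if Yusuf is a knight" needs to be True, which holds.
Yusuf (knight): "Dax is a knave" — True. ✓
Since Hira is a knight, "Vera is a knight" needs to be True, which holds.
As a knave, Dax's statement "Vera is a knave, and Yusuf is a knight" should be false; it is.
Vera is a knight; "Anika is a knight" is True, as required.
Since Farah is a knave, "Hira and Dax are both knights or both knaves" needs to be false, which holds.
As a knight, Anika's statement "Hira is a knight" should be True; it is.
Alice (knave): "Anika is a knave" — false. ✓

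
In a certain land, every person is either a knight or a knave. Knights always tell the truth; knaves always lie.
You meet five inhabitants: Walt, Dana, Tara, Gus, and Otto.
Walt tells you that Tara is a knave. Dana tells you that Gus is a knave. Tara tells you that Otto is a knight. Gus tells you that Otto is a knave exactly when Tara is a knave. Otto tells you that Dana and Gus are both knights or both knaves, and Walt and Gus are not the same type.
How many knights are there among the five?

2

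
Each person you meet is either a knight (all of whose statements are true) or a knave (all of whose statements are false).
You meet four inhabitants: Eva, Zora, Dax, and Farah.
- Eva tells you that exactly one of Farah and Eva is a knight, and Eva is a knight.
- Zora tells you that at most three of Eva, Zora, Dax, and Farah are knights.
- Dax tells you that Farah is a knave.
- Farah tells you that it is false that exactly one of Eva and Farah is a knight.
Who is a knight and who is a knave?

Eva is a knight, Zora is a knight, Dax is a knight, and Farah is a knave.

Eva (knight): "exactly one of Farah and Eva is a knight, and Eva is a knight" — true. ✓
Since Zora is a knight, "at most three of Eva, Zora, Dax, and Farah are knights" needs to be true, which holds.
Dax (knight): "Farah is a knave" — true. ✓
Since Farah is a knave, "it is false that exactly one of Eva and Farah is a knight" needs to be false, which holds.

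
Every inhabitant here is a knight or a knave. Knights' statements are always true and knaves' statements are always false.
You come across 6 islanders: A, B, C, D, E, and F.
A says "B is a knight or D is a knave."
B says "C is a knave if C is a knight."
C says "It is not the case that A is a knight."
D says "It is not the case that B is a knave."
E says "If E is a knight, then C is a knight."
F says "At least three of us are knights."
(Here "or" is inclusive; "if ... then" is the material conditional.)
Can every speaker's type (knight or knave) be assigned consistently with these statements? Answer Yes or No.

No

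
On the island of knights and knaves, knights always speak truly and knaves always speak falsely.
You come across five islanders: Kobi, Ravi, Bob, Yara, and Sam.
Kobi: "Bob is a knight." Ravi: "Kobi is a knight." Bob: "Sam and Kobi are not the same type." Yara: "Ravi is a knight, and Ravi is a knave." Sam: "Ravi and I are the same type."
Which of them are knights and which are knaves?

Kobi is a knight, Ravi is a knight, Bob is a knight, Yara is a knave, and Sam is a knave.

As a knight, Kobi's statement "Bob is a knight" should be True; it is.
Ravi is a knight; "Kobi is a knight" is True, as required.
Bob is a knight, and the claim "Sam and Kobi are not the same type" is indeed True.
Since Yara is a knave, "Ravi is a knight, and Ravi is a knave" needs to be False, which holds.
Sam is a knave, so "Ravi and I are the same type" must be False — and it is.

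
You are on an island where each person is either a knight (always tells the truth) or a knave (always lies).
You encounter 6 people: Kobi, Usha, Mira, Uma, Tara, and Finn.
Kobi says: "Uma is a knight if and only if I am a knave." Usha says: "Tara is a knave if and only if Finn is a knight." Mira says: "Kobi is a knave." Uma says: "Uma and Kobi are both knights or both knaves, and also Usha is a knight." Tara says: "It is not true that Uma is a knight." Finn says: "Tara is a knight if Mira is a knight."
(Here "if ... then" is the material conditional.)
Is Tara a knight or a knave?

Tara is a knight.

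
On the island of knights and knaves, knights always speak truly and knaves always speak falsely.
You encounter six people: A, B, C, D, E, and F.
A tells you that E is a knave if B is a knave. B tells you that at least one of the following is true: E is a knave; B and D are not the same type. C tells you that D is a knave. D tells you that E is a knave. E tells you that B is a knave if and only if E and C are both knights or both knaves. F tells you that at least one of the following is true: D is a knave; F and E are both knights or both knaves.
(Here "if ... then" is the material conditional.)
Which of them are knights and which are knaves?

Since A is a knave, "E is a knave if B is a knave" needs to be false, which holds.
B is a knave, and the claim "at least one of the following is true: E is a knave; B and D are not the same type" is indeed false.
Since C is a knight, "D is a knave" needs to be true, which holds.
D is a knave, so "E is a knave" must be false — and it is.
As a knight, E's statement "B is a knave if and only if E and C are both knights or both knaves" should be true; it is.
F is a knight, so "at least one of the following is true: D is a knave; F and E are both knights or both knaves" must be true — and it is.

Knights: C, E, and F. Knaves: A, B, and D.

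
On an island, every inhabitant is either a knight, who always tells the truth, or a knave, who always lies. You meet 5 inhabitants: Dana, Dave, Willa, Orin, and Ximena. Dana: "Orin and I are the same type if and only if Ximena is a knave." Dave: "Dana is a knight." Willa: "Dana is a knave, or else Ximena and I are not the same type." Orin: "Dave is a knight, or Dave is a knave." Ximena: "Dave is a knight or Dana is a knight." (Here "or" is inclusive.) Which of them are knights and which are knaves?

Dana is a knave, Dave is a knave, Willa is a knight, Orin is a knight, and Ximena is a knave.

Suppose Dana is a knight. Then Dana's statement "Orin and I are the same type if and only if Ximena is a knave" would have to be true. Checking the 16 ways to assign the others, none is consistent with every speaker.
(For instance, with Dave=knave, Willa=knight, Orin=knight, Ximena=knave, Dave's claim "Dana is a knight" comes out true where it would need to be false.)
So Dana must be a knave, making "Orin and I are the same type if and only if Ximena is a knave" false. Taking Dana=knave, Dave=knave, Willa=knight, Orin=knight, Ximena=knave, each remaining statement checks out:
  Dave (knave): "Dana is a knight" — false. ✓
  Willa (knight): "Dana is a knave, or else Ximena and I are not the same type" — true. ✓
  Orin (knight): "Dave is a knight, or Dave is a knave" — true. ✓
  Ximena (knave): "Dave is a knight or Dana is a knight" — false. ✓
This is the unique consistent assignment.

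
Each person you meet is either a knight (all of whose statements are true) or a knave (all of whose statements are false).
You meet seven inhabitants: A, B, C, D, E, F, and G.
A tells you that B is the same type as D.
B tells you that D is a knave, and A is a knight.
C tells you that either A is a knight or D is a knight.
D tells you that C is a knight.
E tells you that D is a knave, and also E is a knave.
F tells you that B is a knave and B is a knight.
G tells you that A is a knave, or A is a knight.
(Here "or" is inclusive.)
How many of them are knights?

The unique consistent assignment is A=knave, B=knave, C=knight, D=knight, E=knave, F=knave, G=knight.
That has 3 knights.

3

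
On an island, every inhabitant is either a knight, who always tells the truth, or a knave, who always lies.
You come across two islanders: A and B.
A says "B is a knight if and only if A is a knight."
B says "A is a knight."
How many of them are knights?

2

The unique consistent assignment is A=knight, B=knight.
That has 2 knights.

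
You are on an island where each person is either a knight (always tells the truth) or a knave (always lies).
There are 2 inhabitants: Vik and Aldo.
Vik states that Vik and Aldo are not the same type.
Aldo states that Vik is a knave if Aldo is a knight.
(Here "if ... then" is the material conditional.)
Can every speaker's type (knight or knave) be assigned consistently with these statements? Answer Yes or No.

No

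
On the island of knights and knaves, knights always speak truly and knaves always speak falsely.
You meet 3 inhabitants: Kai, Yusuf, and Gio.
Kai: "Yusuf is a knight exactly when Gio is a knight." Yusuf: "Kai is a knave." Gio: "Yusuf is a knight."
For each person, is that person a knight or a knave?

Kai is a knight, Yusuf is a knave, and Gio is a knave.

As a knight, Kai's statement "Yusuf is a knight exactly when Gio is a knight" should be True; it is.
Yusuf is a knave, and the claim "Kai is a knave" is indeed False.
Gio is a knave; "Yusuf is a knight" is False, as required.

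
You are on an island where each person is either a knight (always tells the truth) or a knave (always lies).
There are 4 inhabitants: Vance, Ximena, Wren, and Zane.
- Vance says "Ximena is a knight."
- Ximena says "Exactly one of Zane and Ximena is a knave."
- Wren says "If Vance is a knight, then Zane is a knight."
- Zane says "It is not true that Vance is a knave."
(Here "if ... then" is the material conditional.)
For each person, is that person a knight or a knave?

Vance is a knave, Ximena is a knave, Wren is a knight, and Zane is a knave.

Suppose Vance is a knight. Then Vance's statement "Ximena is a knight" would have to be true. Checking the 8 ways to assign the others, none is consistent with every speaker.
(For instance, with Ximena=knave, Wren=knight, Zane=knave, Vance's claim "Ximena is a knight" comes out false where it would need to be true.)
So Vance must be a knave, making "Ximena is a knight" false. Taking Vance=knave, Ximena=knave, Wren=knight, Zane=knave, each remaining statement checks out:
  Ximena (knave): "exactly one of Zane and Ximena is a knave" — false. ✓
  Wren (knight): "if Vance is a knight, then Zane is a knight" — true. ✓
  Zane (knave): "it is not true that Vance is a knave" — false. ✓
This is the unique consistent assignment.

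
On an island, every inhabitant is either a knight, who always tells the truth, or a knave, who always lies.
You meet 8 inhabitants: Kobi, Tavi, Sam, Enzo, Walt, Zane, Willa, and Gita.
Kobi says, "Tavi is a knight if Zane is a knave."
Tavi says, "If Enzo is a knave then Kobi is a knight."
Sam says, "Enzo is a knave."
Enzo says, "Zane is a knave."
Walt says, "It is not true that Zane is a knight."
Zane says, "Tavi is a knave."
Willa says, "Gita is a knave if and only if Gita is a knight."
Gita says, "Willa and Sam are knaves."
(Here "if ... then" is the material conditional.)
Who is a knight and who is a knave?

Kobi (knight): "Tavi is a knight if Zane is a knave" — True. ✓
Tavi is a knight, so "if Enzo is a knave then Kobi is a knight" must be True — and it is.
Sam is a knave; "Enzo is a knave" is False, as required.
As a knight, Enzo's statement "Zane is a knave" should be True; it is.
As a knight, Walt's statement "it is not true that Zane is a knight" should be True; it is.
Zane is a knave, so "Tavi is a knave" must be False — and it is.
Willa (knave): "Gita is a knave if and only if Gita is a knight" — False. ✓
As a knight, Gita's statement "Willa and Sam are knaves" should be True; it is.

Kobi is a knight, Tavi is a knight, Sam is a knave, Enzo is a knight, Walt is a knight, Zane is a knave, Willa is a knave, and Gita is a knight.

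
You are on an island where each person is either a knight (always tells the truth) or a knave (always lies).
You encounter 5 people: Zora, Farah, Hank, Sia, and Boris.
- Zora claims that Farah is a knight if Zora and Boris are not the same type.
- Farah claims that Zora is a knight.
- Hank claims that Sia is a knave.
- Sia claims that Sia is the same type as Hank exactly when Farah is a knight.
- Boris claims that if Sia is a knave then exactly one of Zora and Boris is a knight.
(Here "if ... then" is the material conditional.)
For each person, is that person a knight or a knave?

Knights: Sia and Boris. Knaves: Zora, Farah, and Hank.

Zora is a knave; "Farah is a knight if Zora and Boris are not the same type" is False, as required.
Farah (knave): "Zora is a knight" — False. ✓
Hank is a knave, and the claim "Sia is a knave" is indeed False.
Sia is a knight; "Sia is the same type as Hank exactly when Farah is a knight" is true, as required.
Boris is a knight; "if Sia is a knave then exactly one of Zora and Boris is a knight" is true, as required.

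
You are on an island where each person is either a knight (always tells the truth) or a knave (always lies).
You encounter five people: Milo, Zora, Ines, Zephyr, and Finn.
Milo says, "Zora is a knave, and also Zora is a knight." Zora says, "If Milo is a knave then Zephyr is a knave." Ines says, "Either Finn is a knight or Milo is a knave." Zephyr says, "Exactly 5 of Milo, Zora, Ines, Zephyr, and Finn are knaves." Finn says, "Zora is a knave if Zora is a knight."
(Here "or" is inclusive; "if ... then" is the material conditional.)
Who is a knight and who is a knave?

Knights: Zora and Ines. Knaves: Milo, Zephyr, and Finn.

Suppose Milo is a knight. Then Milo's statement "Zora is a knave, and also Zora is a knight" would have to be true. Checking the 16 ways to assign the others, none is consistent with every speaker.
(For instance, with Zora=knight, Ines=knight, Zephyr=knave, Finn=knave, Milo's claim "Zora is a knave, and also Zora is a knight" comes out false where it would need to be true.)
So Milo must be a knave, making "Zora is a knave, and also Zora is a knight" false. Taking Milo=knave, Zora=knight, Ines=knight, Zephyr=knave, Finn=knave, each remaining statement checks out:
  Zora (knight): "if Milo is a knave then Zephyr is a knave" — true. ✓
  Ines (knight): "either Finn is a knight or Milo is a knave" — true. ✓
  Zephyr (knave): "exactly 5 of Milo, Zora, Ines, Zephyr, and Finn are knaves" — false. ✓
  Finn (knave): "Zora is a knave if Zora is a knight" — false. ✓
This is the unique consistent assignment.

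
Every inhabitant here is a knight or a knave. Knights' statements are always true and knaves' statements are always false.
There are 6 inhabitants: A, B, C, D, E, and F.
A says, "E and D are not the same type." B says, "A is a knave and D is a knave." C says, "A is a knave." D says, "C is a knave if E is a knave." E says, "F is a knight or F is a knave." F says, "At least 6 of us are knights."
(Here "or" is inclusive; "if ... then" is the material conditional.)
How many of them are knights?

3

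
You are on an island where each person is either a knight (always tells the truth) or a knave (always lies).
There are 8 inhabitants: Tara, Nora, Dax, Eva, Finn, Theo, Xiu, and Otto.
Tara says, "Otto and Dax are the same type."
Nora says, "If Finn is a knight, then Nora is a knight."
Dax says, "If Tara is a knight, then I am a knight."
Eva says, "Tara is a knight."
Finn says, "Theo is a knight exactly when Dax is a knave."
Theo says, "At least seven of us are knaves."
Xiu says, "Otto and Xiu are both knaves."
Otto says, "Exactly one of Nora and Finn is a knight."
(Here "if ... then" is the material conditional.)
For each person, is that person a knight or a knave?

Knights: Tara, Dax, Eva, Finn, and Otto. Knaves: Nora, Theo, and Xiu.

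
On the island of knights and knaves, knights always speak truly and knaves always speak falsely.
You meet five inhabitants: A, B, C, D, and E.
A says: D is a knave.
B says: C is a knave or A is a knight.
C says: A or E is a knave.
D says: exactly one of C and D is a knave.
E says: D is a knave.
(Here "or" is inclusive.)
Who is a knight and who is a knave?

Suppose A is a knave. Then A's statement "D is a knave" would have to be false. Checking the 16 ways to assign the others, none is consistent with every speaker.
(For instance, with B=knight, C=knave, D=knave, E=knight, A's claim "D is a knave" comes out true where it would need to be false.)
So A must be a knight, making "D is a knave" true. Taking A=knight, B=knight, C=knave, D=knave, E=knight, each remaining statement checks out:
  B (knight): "C is a knave or A is a knight" — true. ✓
  C (knave): "A or E is a knave" — false. ✓
  D (knave): "exactly one of C and D is a knave" — false. ✓
  E (knight): "D is a knave" — true. ✓
This is the unique consistent assignment.

A is a knight, B is a knight, C is a knave, D is a knave, and E is a knight.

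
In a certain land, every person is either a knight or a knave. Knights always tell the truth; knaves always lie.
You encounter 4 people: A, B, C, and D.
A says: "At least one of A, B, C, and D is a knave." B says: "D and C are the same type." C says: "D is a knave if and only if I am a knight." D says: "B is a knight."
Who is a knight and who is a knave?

Knights: A and C. Knaves: B and D.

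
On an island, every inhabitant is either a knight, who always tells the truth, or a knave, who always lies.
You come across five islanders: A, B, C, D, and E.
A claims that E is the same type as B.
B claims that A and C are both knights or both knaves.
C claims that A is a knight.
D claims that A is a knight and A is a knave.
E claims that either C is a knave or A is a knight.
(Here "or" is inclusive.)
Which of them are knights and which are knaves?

A is a knight, B is a knight, C is a knight, D is a knave, and E is a knight.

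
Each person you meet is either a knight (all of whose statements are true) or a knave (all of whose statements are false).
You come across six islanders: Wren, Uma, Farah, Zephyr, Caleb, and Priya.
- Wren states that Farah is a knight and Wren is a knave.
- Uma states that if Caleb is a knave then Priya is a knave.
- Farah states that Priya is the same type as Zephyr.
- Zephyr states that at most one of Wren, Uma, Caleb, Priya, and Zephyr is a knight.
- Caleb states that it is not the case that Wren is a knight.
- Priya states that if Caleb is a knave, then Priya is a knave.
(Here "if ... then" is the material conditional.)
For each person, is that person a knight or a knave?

Wren is a knave, Uma is a knight, Farah is a knave, Zephyr is a knave, Caleb is a knight, and Priya is a knight.

As a knave, Wren's statement "Farah is a knight and Wren is a knave" should be False; it is.
Uma (knight): "if Caleb is a knave then Priya is a knave" — true. ✓
Farah (knave): "Priya is the same type as Zephyr" — False. ✓
Zephyr is a knave, so "at most one of Wren, Uma, Caleb, Priya, and Zephyr is a knight" must be False — and it is.
As a knight, Caleb's statement "it is not the case that Wren is a knight" should be true; it is.
Priya is a knight; "if Caleb is a knave, then Priya is a knave" is true, as required.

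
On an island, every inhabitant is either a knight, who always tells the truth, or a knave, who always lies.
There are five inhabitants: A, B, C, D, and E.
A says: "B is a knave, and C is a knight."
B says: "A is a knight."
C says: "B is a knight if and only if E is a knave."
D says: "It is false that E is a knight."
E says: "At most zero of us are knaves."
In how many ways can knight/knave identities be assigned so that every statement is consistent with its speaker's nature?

1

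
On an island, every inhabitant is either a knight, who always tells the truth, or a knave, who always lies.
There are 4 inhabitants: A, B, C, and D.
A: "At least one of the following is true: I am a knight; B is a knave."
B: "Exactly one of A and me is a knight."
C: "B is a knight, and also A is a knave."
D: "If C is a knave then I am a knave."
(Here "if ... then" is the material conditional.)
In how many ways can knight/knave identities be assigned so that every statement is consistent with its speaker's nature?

1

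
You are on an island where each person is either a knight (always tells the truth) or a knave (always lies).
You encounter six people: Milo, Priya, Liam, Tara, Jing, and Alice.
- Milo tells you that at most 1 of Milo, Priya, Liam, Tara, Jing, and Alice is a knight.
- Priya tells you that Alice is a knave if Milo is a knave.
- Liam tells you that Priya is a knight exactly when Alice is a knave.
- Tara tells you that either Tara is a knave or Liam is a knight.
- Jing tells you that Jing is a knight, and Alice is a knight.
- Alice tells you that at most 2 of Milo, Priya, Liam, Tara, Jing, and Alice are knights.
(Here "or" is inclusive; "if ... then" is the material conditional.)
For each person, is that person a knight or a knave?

As a knave, Milo's statement "at most 1 of Milo, Priya, Liam, Tara, Jing, and Alice is a knight" should be False; it is.
Priya (knight): "Alice is a knave if Milo is a knave" — true. ✓
Liam is a knight; "Priya is a knight exactly when Alice is a knave" is true, as required.
Tara is a knight, and the claim "either Tara is a knave or Liam is a knight" is indeed true.
Since Jing is a knave, "Jing is a knight, and Alice is a knight" needs to be False, which holds.
Since Alice is a knave, "at most 2 of Milo, Priya, Liam, Tara, Jing, and Alice are knights" needs to be False, which holds.

Milo is a knave, Priya is a knight, Liam is a knight, Tara is a knight, Jing is a knave, and Alice is a knave.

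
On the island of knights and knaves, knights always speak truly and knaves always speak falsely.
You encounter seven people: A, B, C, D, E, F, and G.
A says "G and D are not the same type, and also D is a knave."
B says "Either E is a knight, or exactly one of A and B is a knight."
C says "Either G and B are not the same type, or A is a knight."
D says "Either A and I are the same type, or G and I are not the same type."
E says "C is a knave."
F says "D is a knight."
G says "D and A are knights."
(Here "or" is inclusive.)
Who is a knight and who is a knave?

A is a knave, B is a knight, C is a knight, D is a knight, E is a knave, F is a knight, and G is a knave.

A is a knave, and the claim "G and D are not the same type, and also D is a knave" is indeed false.
B is a knight; "either E is a knight, or exactly one of A and B is a knight" is True, as required.
C (knight): "either G and B are not the same type, or A is a knight" — True. ✓
D is a knight; "either A and I are the same type, or G and I are not the same type" is True, as required.
As a knave, E's statement "C is a knave" should be false; it is.
As a knight, F's statement "D is a knight" should be True; it is.
G is a knave; "D and A are knights" is false, as required.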